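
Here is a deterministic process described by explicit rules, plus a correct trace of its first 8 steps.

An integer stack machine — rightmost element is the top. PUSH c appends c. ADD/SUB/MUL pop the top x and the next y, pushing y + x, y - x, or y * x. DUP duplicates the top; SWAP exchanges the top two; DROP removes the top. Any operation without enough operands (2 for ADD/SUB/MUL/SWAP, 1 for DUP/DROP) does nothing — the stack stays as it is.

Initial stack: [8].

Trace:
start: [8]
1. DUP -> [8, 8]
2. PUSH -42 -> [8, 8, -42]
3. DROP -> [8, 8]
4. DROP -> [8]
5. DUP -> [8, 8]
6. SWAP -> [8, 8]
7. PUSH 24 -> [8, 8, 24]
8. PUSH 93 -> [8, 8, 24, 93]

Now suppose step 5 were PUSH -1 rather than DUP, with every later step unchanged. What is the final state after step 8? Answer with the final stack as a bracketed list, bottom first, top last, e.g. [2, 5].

(re-executing from step 5 with the substitution; state before step 5: [8])
5. PUSH -1 -> [8, -1]
6. SWAP -> [-1, 8]
7. PUSH 24 -> [-1, 8, 24]
8. PUSH 93 -> [-1, 8, 24, 93]

[-1, 8, 24, 93]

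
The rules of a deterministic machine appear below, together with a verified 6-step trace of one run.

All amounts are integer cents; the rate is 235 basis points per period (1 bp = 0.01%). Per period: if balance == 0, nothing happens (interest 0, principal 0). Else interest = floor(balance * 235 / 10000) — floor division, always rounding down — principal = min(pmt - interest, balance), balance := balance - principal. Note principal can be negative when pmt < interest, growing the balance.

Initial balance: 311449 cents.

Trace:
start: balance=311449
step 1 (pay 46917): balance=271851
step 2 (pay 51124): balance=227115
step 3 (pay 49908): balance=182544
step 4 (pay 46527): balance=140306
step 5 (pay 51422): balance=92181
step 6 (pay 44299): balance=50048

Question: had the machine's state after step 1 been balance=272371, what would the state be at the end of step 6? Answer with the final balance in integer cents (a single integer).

50631

state after step 1 := balance=272371
step 2 (pay 51124): balance=227647
step 3 (pay 49908): balance=183088
step 4 (pay 46527): balance=140863
step 5 (pay 51422): balance=92751
step 6 (pay 44299): balance=50631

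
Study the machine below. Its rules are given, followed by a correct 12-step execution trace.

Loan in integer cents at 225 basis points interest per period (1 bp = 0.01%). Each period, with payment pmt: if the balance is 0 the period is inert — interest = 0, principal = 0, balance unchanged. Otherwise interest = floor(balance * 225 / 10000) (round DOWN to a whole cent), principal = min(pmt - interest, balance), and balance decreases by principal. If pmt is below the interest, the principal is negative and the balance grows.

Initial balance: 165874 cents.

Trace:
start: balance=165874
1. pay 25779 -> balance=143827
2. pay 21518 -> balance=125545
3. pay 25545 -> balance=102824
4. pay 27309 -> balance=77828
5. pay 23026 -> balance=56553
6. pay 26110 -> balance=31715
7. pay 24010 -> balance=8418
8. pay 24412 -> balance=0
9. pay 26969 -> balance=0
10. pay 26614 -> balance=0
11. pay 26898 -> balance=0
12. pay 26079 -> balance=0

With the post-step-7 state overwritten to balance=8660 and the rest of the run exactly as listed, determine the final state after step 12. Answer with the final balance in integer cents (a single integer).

state after step 7 := balance=8660
8. pay 24412 -> balance=0
9. pay 26969 -> balance=0
10. pay 26614 -> balance=0
11. pay 26898 -> balance=0
12. pay 26079 -> balance=0

0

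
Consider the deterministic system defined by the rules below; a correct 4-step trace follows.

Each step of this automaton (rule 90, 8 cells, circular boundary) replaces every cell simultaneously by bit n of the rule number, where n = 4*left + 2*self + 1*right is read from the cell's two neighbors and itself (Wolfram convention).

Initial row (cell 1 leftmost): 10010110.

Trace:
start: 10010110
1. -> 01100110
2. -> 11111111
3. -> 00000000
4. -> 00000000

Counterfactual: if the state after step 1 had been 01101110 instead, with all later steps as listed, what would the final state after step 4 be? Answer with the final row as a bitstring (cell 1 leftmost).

state after step 1 := 01101110
2. -> 11101011
3. -> 00100010
4. -> 01010101

01010101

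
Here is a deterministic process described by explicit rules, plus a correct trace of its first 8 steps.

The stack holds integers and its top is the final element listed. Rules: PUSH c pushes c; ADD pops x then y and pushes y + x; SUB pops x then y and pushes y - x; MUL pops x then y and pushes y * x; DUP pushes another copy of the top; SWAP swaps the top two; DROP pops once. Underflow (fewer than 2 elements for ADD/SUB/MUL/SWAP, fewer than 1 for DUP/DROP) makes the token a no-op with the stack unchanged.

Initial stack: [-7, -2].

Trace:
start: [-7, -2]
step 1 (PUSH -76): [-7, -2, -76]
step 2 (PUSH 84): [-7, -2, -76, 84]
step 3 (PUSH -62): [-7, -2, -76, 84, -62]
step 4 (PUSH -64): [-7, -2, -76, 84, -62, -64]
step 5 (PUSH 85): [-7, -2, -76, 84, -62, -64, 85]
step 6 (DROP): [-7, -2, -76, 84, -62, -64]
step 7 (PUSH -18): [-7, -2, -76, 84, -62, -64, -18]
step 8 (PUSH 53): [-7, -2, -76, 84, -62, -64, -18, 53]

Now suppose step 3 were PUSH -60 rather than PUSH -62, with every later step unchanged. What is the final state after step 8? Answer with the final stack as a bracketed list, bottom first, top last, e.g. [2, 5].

(re-executing from step 3 with the substitution; state before step 3: [-7, -2, -76, 84])
step 3 (PUSH -60): [-7, -2, -76, 84, -60]
step 4 (PUSH -64): [-7, -2, -76, 84, -60, -64]
step 5 (PUSH 85): [-7, -2, -76, 84, -60, -64, 85]
step 6 (DROP): [-7, -2, -76, 84, -60, -64]
step 7 (PUSH -18): [-7, -2, -76, 84, -60, -64, -18]
step 8 (PUSH 53): [-7, -2, -76, 84, -60, -64, -18, 53]

[-7, -2, -76, 84, -60, -64, -18, 53]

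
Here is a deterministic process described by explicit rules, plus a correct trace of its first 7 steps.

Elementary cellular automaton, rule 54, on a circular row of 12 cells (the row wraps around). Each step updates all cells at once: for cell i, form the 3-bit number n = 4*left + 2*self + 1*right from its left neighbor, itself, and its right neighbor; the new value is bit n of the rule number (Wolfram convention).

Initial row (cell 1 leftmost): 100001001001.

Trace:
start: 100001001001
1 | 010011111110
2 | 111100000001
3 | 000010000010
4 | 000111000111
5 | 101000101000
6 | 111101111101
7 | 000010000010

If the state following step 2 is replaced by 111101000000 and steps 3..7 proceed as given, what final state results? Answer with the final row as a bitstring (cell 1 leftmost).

110011100111

state after step 2 := 111101000000
3 | 000011100001
4 | 100100010011
5 | 011110111100
6 | 100001000010
7 | 110011100111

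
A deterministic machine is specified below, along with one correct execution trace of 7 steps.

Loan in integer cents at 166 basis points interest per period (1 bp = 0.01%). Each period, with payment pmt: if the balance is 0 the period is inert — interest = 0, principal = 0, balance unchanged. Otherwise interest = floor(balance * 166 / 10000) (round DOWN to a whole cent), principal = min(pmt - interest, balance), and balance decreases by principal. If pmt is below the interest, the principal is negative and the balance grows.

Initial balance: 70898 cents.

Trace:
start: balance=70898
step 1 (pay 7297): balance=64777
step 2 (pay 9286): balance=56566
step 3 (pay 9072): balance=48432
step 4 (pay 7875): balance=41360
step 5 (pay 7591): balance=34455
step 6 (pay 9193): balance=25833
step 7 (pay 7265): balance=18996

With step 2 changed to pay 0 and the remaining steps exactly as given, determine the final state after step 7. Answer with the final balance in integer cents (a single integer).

(re-executing from step 2 with the substitution; state before step 2: balance=64777)
step 2 (pay 0): balance=65852
step 3 (pay 9072): balance=57873
step 4 (pay 7875): balance=50958
step 5 (pay 7591): balance=44212
step 6 (pay 9193): balance=35752
step 7 (pay 7265): balance=29080

29080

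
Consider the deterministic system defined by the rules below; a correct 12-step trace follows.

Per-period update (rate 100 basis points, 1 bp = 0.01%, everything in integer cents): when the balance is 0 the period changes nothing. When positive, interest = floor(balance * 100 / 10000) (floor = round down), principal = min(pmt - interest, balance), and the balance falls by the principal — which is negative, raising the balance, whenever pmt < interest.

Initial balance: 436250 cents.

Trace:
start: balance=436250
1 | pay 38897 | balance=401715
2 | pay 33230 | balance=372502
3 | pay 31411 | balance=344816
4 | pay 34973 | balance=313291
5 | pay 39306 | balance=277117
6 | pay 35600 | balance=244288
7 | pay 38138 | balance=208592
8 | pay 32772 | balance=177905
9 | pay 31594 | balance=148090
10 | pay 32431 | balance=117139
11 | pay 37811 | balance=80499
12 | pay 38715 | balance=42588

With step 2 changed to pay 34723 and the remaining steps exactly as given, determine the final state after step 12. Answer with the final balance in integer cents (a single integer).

40940

(re-executing from step 2 with the substitution; state before step 2: balance=401715)
2 | pay 34723 | balance=371009
3 | pay 31411 | balance=343308
4 | pay 34973 | balance=311768
5 | pay 39306 | balance=275579
6 | pay 35600 | balance=242734
7 | pay 38138 | balance=207023
8 | pay 32772 | balance=176321
9 | pay 31594 | balance=146490
10 | pay 32431 | balance=115523
11 | pay 37811 | balance=78867
12 | pay 38715 | balance=40940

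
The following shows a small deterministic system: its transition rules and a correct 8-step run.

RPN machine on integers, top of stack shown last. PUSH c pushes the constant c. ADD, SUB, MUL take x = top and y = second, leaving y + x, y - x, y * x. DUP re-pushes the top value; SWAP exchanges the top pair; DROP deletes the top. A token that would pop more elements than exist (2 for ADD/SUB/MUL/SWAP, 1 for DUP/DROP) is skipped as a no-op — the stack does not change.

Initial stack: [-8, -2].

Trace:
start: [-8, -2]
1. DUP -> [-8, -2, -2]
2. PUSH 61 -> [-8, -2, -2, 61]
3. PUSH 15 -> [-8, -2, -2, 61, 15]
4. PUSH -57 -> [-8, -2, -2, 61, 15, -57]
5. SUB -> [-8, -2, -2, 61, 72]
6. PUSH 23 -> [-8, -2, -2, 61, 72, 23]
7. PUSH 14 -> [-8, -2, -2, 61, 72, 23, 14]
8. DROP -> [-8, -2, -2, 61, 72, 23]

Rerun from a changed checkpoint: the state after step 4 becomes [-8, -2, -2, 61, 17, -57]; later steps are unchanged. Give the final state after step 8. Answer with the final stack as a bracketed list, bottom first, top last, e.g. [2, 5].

state after step 4 := [-8, -2, -2, 61, 17, -57]
5. SUB -> [-8, -2, -2, 61, 74]
6. PUSH 23 -> [-8, -2, -2, 61, 74, 23]
7. PUSH 14 -> [-8, -2, -2, 61, 74, 23, 14]
8. DROP -> [-8, -2, -2, 61, 74, 23]

[-8, -2, -2, 61, 74, 23]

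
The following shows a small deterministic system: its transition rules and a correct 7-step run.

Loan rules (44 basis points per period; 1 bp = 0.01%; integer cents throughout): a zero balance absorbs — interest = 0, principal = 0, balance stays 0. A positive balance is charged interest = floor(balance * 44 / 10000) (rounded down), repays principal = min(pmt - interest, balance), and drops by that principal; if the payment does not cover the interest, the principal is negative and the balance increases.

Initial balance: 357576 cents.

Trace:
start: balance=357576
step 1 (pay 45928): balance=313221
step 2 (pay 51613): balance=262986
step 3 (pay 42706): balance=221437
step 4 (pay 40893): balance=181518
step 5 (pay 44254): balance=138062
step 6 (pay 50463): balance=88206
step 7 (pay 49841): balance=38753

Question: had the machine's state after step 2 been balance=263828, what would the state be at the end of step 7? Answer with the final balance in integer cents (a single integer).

39613

state after step 2 := balance=263828
step 3 (pay 42706): balance=222282
step 4 (pay 40893): balance=182367
step 5 (pay 44254): balance=138915
step 6 (pay 50463): balance=89063
step 7 (pay 49841): balance=39613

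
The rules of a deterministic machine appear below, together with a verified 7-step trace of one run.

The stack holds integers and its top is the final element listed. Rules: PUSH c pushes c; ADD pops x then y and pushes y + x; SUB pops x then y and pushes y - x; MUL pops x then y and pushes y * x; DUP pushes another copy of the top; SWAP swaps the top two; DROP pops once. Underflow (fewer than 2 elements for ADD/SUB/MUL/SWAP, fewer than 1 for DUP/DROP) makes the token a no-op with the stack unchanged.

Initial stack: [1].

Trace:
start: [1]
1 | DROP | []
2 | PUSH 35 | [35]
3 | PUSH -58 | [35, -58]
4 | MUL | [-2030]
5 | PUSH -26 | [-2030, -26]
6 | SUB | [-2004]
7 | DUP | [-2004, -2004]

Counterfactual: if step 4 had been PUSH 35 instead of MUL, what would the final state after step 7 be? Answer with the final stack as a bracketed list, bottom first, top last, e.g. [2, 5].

[35, -58, 61, 61]

(re-executing from step 4 with the substitution; state before step 4: [35, -58])
4 | PUSH 35 | [35, -58, 35]
5 | PUSH -26 | [35, -58, 35, -26]
6 | SUB | [35, -58, 61]
7 | DUP | [35, -58, 61, 61]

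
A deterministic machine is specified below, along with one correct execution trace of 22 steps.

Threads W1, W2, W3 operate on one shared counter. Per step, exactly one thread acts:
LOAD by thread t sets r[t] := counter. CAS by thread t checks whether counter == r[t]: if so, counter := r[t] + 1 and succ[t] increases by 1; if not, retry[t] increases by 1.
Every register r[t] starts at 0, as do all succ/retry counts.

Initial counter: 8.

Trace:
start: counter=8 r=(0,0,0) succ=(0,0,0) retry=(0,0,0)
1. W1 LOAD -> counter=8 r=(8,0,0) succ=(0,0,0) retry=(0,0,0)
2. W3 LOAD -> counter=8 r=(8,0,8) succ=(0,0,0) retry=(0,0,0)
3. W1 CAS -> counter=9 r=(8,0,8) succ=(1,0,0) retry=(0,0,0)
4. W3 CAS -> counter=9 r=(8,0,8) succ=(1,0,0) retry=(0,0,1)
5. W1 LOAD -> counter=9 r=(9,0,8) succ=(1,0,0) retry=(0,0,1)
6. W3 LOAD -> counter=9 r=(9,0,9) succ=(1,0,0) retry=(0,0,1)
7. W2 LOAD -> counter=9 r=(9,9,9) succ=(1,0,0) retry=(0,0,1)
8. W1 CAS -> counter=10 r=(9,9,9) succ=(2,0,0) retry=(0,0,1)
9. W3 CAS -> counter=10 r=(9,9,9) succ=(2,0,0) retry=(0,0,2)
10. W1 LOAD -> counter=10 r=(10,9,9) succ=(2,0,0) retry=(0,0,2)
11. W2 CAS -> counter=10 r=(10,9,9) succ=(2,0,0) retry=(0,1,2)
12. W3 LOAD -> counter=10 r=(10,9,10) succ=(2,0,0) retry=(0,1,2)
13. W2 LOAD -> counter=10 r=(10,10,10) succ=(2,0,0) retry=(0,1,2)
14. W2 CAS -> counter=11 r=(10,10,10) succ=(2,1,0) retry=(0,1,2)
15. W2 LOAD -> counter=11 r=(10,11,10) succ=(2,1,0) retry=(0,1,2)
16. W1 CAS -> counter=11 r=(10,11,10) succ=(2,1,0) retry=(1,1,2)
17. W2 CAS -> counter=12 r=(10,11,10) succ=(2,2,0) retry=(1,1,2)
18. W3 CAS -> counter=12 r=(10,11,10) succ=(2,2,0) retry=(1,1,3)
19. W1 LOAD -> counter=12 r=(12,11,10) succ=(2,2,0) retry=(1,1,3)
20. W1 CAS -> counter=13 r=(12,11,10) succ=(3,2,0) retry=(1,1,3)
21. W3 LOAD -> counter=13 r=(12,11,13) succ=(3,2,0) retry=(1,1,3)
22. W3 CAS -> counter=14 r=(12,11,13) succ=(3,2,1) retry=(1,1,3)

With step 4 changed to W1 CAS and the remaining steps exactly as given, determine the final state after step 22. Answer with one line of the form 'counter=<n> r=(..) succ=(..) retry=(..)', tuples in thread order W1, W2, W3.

(re-executing from step 4 with the substitution; state before step 4: counter=9 r=(8,0,8) succ=(1,0,0) retry=(0,0,0))
4. W1 CAS -> counter=9 r=(8,0,8) succ=(1,0,0) retry=(1,0,0)
5. W1 LOAD -> counter=9 r=(9,0,8) succ=(1,0,0) retry=(1,0,0)
6. W3 LOAD -> counter=9 r=(9,0,9) succ=(1,0,0) retry=(1,0,0)
7. W2 LOAD -> counter=9 r=(9,9,9) succ=(1,0,0) retry=(1,0,0)
8. W1 CAS -> counter=10 r=(9,9,9) succ=(2,0,0) retry=(1,0,0)
9. W3 CAS -> counter=10 r=(9,9,9) succ=(2,0,0) retry=(1,0,1)
10. W1 LOAD -> counter=10 r=(10,9,9) succ=(2,0,0) retry=(1,0,1)
11. W2 CAS -> counter=10 r=(10,9,9) succ=(2,0,0) retry=(1,1,1)
12. W3 LOAD -> counter=10 r=(10,9,10) succ=(2,0,0) retry=(1,1,1)
13. W2 LOAD -> counter=10 r=(10,10,10) succ=(2,0,0) retry=(1,1,1)
14. W2 CAS -> counter=11 r=(10,10,10) succ=(2,1,0) retry=(1,1,1)
15. W2 LOAD -> counter=11 r=(10,11,10) succ=(2,1,0) retry=(1,1,1)
16. W1 CAS -> counter=11 r=(10,11,10) succ=(2,1,0) retry=(2,1,1)
17. W2 CAS -> counter=12 r=(10,11,10) succ=(2,2,0) retry=(2,1,1)
18. W3 CAS -> counter=12 r=(10,11,10) succ=(2,2,0) retry=(2,1,2)
19. W1 LOAD -> counter=12 r=(12,11,10) succ=(2,2,0) retry=(2,1,2)
20. W1 CAS -> counter=13 r=(12,11,10) succ=(3,2,0) retry=(2,1,2)
21. W3 LOAD -> counter=13 r=(12,11,13) succ=(3,2,0) retry=(2,1,2)
22. W3 CAS -> counter=14 r=(12,11,13) succ=(3,2,1) retry=(2,1,2)

counter=14 r=(12,11,13) succ=(3,2,1) retry=(2,1,2)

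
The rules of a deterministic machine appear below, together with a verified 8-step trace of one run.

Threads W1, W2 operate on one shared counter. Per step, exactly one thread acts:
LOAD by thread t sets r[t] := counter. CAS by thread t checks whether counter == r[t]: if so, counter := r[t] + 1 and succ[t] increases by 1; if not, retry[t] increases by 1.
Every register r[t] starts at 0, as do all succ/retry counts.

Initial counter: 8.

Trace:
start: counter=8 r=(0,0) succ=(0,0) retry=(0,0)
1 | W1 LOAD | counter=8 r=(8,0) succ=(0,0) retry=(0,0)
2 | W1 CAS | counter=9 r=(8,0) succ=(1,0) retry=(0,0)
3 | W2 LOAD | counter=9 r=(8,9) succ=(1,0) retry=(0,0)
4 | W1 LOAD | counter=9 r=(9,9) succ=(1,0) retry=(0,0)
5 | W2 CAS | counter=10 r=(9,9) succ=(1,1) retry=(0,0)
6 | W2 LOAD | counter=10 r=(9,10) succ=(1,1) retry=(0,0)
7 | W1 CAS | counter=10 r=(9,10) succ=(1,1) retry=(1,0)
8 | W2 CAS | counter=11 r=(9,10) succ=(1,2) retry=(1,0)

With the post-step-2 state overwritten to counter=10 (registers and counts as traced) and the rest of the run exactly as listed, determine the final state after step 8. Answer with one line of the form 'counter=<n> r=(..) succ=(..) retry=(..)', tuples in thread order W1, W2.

state after step 2 := counter=10 r=(8,0) succ=(1,0) retry=(0,0)
3 | W2 LOAD | counter=10 r=(8,10) succ=(1,0) retry=(0,0)
4 | W1 LOAD | counter=10 r=(10,10) succ=(1,0) retry=(0,0)
5 | W2 CAS | counter=11 r=(10,10) succ=(1,1) retry=(0,0)
6 | W2 LOAD | counter=11 r=(10,11) succ=(1,1) retry=(0,0)
7 | W1 CAS | counter=11 r=(10,11) succ=(1,1) retry=(1,0)
8 | W2 CAS | counter=12 r=(10,11) succ=(1,2) retry=(1,0)

counter=12 r=(10,11) succ=(1,2) retry=(1,0)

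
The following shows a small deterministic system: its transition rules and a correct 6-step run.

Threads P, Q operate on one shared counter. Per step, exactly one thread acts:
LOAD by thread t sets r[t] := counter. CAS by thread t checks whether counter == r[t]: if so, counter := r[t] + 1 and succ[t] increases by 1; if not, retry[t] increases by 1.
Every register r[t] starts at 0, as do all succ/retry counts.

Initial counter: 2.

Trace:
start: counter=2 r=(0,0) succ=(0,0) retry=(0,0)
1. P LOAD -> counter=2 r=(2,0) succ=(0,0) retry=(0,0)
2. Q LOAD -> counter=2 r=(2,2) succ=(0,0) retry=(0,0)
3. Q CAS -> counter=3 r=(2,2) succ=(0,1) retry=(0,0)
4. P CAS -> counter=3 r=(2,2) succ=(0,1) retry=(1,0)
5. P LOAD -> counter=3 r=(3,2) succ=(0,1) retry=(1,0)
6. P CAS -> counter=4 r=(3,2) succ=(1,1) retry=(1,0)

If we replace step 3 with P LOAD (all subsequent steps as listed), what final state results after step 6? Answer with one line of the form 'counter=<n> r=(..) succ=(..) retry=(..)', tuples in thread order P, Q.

counter=4 r=(3,2) succ=(2,0) retry=(0,0)

(re-executing from step 3 with the substitution; state before step 3: counter=2 r=(2,2) succ=(0,0) retry=(0,0))
3. P LOAD -> counter=2 r=(2,2) succ=(0,0) retry=(0,0)
4. P CAS -> counter=3 r=(2,2) succ=(1,0) retry=(0,0)
5. P LOAD -> counter=3 r=(3,2) succ=(1,0) retry=(0,0)
6. P CAS -> counter=4 r=(3,2) succ=(2,0) retry=(0,0)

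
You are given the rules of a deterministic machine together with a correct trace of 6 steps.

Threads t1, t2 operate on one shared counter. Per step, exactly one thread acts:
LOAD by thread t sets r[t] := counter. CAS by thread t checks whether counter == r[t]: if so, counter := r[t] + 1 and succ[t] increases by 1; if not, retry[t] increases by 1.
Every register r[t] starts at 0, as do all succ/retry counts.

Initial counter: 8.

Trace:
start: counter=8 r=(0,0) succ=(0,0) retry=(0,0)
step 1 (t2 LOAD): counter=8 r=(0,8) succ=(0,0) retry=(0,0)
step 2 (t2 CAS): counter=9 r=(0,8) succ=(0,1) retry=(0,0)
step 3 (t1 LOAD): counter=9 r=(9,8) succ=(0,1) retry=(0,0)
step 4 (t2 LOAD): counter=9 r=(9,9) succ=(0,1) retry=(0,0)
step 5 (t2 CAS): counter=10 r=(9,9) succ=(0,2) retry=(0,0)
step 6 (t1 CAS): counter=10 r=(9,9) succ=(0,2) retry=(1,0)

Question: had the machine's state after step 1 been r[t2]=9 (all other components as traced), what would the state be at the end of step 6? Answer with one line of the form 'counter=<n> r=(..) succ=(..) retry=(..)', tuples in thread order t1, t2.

state after step 1 := counter=8 r=(0,9) succ=(0,0) retry=(0,0)
step 2 (t2 CAS): counter=8 r=(0,9) succ=(0,0) retry=(0,1)
step 3 (t1 LOAD): counter=8 r=(8,9) succ=(0,0) retry=(0,1)
step 4 (t2 LOAD): counter=8 r=(8,8) succ=(0,0) retry=(0,1)
step 5 (t2 CAS): counter=9 r=(8,8) succ=(0,1) retry=(0,1)
step 6 (t1 CAS): counter=9 r=(8,8) succ=(0,1) retry=(1,1)

counter=9 r=(8,8) succ=(0,1) retry=(1,1)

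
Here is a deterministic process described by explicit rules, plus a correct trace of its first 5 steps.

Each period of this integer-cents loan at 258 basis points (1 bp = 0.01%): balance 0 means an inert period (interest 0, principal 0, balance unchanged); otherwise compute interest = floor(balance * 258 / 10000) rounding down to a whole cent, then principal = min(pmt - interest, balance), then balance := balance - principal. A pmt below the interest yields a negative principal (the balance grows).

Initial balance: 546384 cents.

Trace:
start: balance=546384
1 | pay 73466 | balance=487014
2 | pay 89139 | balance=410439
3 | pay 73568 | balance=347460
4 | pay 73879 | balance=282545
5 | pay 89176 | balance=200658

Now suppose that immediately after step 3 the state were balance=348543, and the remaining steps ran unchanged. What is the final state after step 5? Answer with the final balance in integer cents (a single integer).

201798

state after step 3 := balance=348543
4 | pay 73879 | balance=283656
5 | pay 89176 | balance=201798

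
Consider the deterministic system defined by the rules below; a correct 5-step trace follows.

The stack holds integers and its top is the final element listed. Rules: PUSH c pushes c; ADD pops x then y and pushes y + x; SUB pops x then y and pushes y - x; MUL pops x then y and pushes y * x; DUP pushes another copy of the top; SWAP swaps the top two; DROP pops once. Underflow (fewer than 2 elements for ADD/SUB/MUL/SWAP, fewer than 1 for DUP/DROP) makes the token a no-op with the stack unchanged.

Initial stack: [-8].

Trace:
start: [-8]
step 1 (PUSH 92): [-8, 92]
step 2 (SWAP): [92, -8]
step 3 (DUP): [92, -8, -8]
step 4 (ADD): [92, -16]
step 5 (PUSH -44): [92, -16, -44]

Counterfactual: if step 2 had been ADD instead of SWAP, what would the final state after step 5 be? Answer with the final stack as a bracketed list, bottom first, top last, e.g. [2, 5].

[168, -44]

(re-executing from step 2 with the substitution; state before step 2: [-8, 92])
step 2 (ADD): [84]
step 3 (DUP): [84, 84]
step 4 (ADD): [168]
step 5 (PUSH -44): [168, -44]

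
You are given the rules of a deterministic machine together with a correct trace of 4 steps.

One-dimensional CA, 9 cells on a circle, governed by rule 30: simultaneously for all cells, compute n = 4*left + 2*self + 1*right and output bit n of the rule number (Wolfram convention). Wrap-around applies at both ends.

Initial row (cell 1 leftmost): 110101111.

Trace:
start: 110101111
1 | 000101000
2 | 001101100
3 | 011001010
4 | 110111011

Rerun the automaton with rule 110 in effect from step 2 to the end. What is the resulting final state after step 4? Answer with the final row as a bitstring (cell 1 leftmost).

(re-executing steps 2..4 under rule 110; state before step 2: 000101000)
2 | 001111000
3 | 011001000
4 | 111011000

111011000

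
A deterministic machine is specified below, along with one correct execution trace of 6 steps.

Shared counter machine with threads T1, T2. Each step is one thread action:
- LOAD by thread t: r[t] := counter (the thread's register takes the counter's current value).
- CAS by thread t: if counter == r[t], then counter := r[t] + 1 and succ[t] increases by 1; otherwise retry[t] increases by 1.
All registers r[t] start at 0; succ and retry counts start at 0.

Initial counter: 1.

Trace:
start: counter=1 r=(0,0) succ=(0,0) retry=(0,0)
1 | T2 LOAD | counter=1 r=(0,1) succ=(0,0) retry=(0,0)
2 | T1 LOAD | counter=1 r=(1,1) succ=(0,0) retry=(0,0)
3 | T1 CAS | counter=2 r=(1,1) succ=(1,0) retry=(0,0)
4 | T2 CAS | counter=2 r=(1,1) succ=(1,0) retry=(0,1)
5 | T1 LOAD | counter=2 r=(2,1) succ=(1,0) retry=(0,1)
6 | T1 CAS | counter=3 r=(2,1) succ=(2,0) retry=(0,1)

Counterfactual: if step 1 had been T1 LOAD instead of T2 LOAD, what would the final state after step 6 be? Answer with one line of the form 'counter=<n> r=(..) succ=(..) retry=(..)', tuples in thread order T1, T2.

counter=3 r=(2,0) succ=(2,0) retry=(0,1)

(re-executing from step 1 with the substitution; state before step 1: counter=1 r=(0,0) succ=(0,0) retry=(0,0))
1 | T1 LOAD | counter=1 r=(1,0) succ=(0,0) retry=(0,0)
2 | T1 LOAD | counter=1 r=(1,0) succ=(0,0) retry=(0,0)
3 | T1 CAS | counter=2 r=(1,0) succ=(1,0) retry=(0,0)
4 | T2 CAS | counter=2 r=(1,0) succ=(1,0) retry=(0,1)
5 | T1 LOAD | counter=2 r=(2,0) succ=(1,0) retry=(0,1)
6 | T1 CAS | counter=3 r=(2,0) succ=(2,0) retry=(0,1)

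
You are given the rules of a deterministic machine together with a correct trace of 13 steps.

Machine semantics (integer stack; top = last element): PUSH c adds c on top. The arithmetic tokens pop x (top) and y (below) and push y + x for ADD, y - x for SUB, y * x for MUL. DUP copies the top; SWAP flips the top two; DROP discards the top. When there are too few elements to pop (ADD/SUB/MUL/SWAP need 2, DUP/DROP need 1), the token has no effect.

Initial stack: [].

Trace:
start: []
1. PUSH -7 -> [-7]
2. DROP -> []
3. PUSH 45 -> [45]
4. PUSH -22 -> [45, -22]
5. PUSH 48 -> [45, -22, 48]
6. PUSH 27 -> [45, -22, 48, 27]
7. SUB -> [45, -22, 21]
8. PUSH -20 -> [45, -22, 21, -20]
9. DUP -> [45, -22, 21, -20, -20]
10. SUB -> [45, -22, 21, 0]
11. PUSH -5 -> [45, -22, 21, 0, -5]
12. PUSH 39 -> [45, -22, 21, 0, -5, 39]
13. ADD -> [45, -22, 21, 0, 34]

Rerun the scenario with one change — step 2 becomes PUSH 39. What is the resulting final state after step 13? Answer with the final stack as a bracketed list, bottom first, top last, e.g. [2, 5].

(re-executing from step 2 with the substitution; state before step 2: [-7])
2. PUSH 39 -> [-7, 39]
3. PUSH 45 -> [-7, 39, 45]
4. PUSH -22 -> [-7, 39, 45, -22]
5. PUSH 48 -> [-7, 39, 45, -22, 48]
6. PUSH 27 -> [-7, 39, 45, -22, 48, 27]
7. SUB -> [-7, 39, 45, -22, 21]
8. PUSH -20 -> [-7, 39, 45, -22, 21, -20]
9. DUP -> [-7, 39, 45, -22, 21, -20, -20]
10. SUB -> [-7, 39, 45, -22, 21, 0]
11. PUSH -5 -> [-7, 39, 45, -22, 21, 0, -5]
12. PUSH 39 -> [-7, 39, 45, -22, 21, 0, -5, 39]
13. ADD -> [-7, 39, 45, -22, 21, 0, 34]

[-7, 39, 45, -22, 21, 0, 34]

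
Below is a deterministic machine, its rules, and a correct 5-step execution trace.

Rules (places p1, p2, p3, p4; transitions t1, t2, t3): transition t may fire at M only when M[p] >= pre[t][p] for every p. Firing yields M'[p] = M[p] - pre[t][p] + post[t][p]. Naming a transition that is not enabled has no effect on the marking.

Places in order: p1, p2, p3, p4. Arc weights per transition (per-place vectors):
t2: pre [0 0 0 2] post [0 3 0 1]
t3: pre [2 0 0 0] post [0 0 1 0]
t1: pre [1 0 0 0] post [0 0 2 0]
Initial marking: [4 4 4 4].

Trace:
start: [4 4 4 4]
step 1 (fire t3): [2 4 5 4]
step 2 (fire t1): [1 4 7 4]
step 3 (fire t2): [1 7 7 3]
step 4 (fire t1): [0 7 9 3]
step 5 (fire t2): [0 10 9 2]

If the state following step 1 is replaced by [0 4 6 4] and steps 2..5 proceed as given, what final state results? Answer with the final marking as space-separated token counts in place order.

state after step 1 := [0 4 6 4]
step 2 (fire t1): [0 4 6 4]
step 3 (fire t2): [0 7 6 3]
step 4 (fire t1): [0 7 6 3]
step 5 (fire t2): [0 10 6 2]

0 10 6 2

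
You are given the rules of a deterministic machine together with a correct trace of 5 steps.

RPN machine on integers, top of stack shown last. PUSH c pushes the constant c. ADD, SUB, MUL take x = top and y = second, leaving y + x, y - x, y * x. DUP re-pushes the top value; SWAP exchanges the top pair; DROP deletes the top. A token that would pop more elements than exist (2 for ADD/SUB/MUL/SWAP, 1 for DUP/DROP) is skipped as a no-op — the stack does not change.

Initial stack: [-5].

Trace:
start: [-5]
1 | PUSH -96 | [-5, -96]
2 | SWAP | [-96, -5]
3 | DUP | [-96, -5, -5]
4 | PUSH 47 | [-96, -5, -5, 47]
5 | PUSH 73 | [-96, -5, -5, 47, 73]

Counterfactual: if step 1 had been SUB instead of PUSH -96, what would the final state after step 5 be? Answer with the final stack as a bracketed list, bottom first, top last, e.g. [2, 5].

[-5, -5, 47, 73]

(re-executing from step 1 with the substitution; state before step 1: [-5])
1 | SUB | [-5]
2 | SWAP | [-5]
3 | DUP | [-5, -5]
4 | PUSH 47 | [-5, -5, 47]
5 | PUSH 73 | [-5, -5, 47, 73]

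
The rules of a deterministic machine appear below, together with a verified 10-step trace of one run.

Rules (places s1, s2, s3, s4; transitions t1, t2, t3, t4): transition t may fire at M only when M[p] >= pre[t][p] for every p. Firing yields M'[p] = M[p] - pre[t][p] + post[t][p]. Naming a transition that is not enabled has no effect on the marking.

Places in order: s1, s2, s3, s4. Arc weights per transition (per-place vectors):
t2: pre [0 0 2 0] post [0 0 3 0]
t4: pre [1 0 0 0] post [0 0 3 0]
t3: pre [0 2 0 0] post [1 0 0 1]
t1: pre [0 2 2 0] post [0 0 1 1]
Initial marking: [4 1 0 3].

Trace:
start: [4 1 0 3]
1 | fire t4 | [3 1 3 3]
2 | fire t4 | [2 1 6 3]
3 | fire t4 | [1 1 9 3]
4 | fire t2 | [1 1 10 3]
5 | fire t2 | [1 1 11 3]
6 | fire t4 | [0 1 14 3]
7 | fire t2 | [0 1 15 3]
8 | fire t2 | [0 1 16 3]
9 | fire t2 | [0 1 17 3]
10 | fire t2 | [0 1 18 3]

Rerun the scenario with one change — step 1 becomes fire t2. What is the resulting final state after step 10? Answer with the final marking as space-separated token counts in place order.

1 1 15 3

(re-executing from step 1 with the substitution; state before step 1: [4 1 0 3])
1 | fire t2 | [4 1 0 3]
2 | fire t4 | [3 1 3 3]
3 | fire t4 | [2 1 6 3]
4 | fire t2 | [2 1 7 3]
5 | fire t2 | [2 1 8 3]
6 | fire t4 | [1 1 11 3]
7 | fire t2 | [1 1 12 3]
8 | fire t2 | [1 1 13 3]
9 | fire t2 | [1 1 14 3]
10 | fire t2 | [1 1 15 3]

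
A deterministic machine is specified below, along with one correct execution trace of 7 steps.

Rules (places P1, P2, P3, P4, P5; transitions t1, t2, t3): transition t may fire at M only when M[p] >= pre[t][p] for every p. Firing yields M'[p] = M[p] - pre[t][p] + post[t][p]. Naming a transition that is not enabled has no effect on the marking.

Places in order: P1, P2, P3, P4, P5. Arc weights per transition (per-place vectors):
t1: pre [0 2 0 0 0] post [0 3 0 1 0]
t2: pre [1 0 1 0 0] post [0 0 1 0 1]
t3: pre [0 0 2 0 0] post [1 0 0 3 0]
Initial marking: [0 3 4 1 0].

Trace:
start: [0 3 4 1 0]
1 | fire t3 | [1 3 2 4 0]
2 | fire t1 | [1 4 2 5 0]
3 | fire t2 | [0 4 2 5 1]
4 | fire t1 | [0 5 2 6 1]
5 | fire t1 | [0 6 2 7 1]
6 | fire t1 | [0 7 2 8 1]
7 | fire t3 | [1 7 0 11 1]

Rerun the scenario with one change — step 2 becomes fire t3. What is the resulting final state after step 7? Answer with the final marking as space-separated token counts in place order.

(re-executing from step 2 with the substitution; state before step 2: [1 3 2 4 0])
2 | fire t3 | [2 3 0 7 0]
3 | fire t2 | [2 3 0 7 0]
4 | fire t1 | [2 4 0 8 0]
5 | fire t1 | [2 5 0 9 0]
6 | fire t1 | [2 6 0 10 0]
7 | fire t3 | [2 6 0 10 0]

2 6 0 10 0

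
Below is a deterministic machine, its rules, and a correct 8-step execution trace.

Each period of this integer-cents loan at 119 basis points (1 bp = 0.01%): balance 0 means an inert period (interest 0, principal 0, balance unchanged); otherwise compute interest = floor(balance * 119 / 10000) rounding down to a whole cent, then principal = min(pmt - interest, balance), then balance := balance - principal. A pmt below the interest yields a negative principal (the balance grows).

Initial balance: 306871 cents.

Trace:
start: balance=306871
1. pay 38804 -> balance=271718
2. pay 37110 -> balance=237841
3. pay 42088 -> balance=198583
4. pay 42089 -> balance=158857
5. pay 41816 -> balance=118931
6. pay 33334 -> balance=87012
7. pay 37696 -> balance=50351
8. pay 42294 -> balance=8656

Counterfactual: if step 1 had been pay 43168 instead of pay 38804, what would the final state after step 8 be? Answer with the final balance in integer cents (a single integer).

3913

(re-executing from step 1 with the substitution; state before step 1: balance=306871)
1. pay 43168 -> balance=267354
2. pay 37110 -> balance=233425
3. pay 42088 -> balance=194114
4. pay 42089 -> balance=154334
5. pay 41816 -> balance=114354
6. pay 33334 -> balance=82380
7. pay 37696 -> balance=45664
8. pay 42294 -> balance=3913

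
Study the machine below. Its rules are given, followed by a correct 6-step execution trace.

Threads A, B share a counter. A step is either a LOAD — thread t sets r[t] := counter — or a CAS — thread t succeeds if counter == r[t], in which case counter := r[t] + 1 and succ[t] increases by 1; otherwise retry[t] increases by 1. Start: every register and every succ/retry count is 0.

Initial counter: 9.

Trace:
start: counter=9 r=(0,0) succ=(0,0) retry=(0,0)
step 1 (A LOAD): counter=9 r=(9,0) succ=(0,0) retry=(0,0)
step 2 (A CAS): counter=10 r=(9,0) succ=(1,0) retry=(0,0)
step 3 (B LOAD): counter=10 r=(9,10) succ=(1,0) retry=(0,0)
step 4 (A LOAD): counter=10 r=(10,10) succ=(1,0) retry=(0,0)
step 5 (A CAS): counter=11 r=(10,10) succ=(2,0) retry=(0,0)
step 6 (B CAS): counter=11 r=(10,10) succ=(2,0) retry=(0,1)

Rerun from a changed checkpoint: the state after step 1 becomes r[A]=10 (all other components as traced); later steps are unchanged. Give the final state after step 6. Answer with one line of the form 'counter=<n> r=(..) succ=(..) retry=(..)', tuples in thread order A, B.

state after step 1 := counter=9 r=(10,0) succ=(0,0) retry=(0,0)
step 2 (A CAS): counter=9 r=(10,0) succ=(0,0) retry=(1,0)
step 3 (B LOAD): counter=9 r=(10,9) succ=(0,0) retry=(1,0)
step 4 (A LOAD): counter=9 r=(9,9) succ=(0,0) retry=(1,0)
step 5 (A CAS): counter=10 r=(9,9) succ=(1,0) retry=(1,0)
step 6 (B CAS): counter=10 r=(9,9) succ=(1,0) retry=(1,1)

counter=10 r=(9,9) succ=(1,0) retry=(1,1)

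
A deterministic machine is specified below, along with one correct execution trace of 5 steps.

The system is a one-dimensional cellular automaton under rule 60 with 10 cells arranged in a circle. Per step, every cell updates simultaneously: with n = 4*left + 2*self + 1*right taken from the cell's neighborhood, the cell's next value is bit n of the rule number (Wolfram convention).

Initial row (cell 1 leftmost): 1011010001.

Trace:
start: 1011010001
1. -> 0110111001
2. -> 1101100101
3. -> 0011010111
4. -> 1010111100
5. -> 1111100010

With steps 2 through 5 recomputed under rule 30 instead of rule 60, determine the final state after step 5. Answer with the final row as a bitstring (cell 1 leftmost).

1010000110

(re-executing steps 2..5 under rule 30; state before step 2: 0110111001)
2. -> 0100100111
3. -> 0111111100
4. -> 1100000010
5. -> 1010000110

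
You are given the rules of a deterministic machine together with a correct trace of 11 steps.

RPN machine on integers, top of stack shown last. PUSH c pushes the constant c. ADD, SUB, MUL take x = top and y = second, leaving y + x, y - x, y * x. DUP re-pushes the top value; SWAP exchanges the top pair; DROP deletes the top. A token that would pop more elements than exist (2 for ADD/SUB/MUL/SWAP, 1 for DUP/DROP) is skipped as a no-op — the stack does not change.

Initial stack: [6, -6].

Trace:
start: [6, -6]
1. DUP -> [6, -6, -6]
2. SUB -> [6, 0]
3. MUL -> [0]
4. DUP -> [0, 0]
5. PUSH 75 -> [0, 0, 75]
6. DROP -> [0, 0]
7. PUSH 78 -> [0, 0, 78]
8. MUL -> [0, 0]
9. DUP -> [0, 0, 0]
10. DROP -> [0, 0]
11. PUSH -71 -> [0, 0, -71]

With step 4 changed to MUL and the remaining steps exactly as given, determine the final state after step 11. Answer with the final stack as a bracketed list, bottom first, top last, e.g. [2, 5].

(re-executing from step 4 with the substitution; state before step 4: [0])
4. MUL -> [0]
5. PUSH 75 -> [0, 75]
6. DROP -> [0]
7. PUSH 78 -> [0, 78]
8. MUL -> [0]
9. DUP -> [0, 0]
10. DROP -> [0]
11. PUSH -71 -> [0, -71]

[0, -71]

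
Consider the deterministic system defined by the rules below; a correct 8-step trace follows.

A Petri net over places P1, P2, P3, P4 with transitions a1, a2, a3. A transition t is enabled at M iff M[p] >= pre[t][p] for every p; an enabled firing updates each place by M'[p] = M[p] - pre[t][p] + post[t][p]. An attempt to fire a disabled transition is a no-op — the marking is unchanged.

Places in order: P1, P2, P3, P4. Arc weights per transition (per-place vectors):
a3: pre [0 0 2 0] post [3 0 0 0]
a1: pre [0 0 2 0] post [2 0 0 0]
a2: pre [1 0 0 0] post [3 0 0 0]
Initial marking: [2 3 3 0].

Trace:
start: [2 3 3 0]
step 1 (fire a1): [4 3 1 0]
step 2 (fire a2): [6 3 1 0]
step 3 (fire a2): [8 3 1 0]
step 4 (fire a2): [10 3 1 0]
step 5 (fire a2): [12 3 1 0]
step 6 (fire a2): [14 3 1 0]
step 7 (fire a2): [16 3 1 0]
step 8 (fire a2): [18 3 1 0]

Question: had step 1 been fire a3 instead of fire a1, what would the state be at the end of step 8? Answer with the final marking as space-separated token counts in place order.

19 3 1 0

(re-executing from step 1 with the substitution; state before step 1: [2 3 3 0])
step 1 (fire a3): [5 3 1 0]
step 2 (fire a2): [7 3 1 0]
step 3 (fire a2): [9 3 1 0]
step 4 (fire a2): [11 3 1 0]
step 5 (fire a2): [13 3 1 0]
step 6 (fire a2): [15 3 1 0]
step 7 (fire a2): [17 3 1 0]
step 8 (fire a2): [19 3 1 0]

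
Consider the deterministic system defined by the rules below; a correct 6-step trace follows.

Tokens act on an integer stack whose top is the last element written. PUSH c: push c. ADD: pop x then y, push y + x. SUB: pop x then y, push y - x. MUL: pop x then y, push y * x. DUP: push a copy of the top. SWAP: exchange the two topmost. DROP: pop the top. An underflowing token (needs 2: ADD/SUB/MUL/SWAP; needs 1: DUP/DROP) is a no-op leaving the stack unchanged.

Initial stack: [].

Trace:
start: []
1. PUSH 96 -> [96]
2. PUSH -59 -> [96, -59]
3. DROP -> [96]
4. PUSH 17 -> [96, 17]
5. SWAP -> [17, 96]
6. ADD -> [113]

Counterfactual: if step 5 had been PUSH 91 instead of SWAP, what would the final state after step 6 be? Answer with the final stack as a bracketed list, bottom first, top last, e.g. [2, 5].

[96, 108]

(re-executing from step 5 with the substitution; state before step 5: [96, 17])
5. PUSH 91 -> [96, 17, 91]
6. ADD -> [96, 108]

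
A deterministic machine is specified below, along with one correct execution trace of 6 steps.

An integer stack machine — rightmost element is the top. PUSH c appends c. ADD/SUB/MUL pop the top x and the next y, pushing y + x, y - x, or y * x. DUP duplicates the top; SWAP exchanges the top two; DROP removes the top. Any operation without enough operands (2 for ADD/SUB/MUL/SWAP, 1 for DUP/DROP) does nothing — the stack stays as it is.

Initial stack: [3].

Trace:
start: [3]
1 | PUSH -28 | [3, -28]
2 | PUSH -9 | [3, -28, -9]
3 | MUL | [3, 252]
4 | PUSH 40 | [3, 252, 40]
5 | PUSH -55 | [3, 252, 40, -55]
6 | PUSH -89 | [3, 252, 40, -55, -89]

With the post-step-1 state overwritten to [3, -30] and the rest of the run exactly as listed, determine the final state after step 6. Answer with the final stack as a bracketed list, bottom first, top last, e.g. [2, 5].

state after step 1 := [3, -30]
2 | PUSH -9 | [3, -30, -9]
3 | MUL | [3, 270]
4 | PUSH 40 | [3, 270, 40]
5 | PUSH -55 | [3, 270, 40, -55]
6 | PUSH -89 | [3, 270, 40, -55, -89]

[3, 270, 40, -55, -89]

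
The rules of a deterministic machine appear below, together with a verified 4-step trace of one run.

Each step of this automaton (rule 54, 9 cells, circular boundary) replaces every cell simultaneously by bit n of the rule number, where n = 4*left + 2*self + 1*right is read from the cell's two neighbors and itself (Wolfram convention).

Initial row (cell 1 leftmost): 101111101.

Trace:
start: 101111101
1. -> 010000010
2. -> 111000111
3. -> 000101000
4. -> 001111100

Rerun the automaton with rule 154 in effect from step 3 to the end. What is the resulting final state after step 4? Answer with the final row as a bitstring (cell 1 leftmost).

(re-executing steps 3..4 under rule 154; state before step 3: 111000111)
3. -> 110101111
4. -> 100001111

100001111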